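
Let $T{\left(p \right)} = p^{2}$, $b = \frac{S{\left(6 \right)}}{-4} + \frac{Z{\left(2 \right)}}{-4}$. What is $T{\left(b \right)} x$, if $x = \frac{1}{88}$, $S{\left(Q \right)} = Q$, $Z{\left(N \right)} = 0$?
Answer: $\frac{9}{352} \approx 0.025568$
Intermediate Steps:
$b = - \frac{3}{2}$ ($b = \frac{6}{-4} + \frac{0}{-4} = 6 \left(- \frac{1}{4}\right) + 0 \left(- \frac{1}{4}\right) = - \frac{3}{2} + 0 = - \frac{3}{2} \approx -1.5$)
$x = \frac{1}{88} \approx 0.011364$
$T{\left(b \right)} x = \left(- \frac{3}{2}\right)^{2} \cdot \frac{1}{88} = \frac{9}{4} \cdot \frac{1}{88} = \frac{9}{352}$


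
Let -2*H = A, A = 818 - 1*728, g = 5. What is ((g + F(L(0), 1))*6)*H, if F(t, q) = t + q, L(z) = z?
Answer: -1620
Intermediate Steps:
F(t, q) = q + t
A = 90 (A = 818 - 728 = 90)
H = -45 (H = -½*90 = -45)
((g + F(L(0), 1))*6)*H = ((5 + (1 + 0))*6)*(-45) = ((5 + 1)*6)*(-45) = (6*6)*(-45) = 36*(-45) = -1620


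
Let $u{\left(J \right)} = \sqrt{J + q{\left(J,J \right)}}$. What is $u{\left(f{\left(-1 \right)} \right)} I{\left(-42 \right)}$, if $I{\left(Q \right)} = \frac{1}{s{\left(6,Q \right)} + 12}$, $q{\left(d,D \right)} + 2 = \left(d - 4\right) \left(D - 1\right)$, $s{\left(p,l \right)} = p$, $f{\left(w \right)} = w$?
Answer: $\frac{\sqrt{7}}{18} \approx 0.14699$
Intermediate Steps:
$q{\left(d,D \right)} = -2 + \left(-1 + D\right) \left(-4 + d\right)$ ($q{\left(d,D \right)} = -2 + \left(d - 4\right) \left(D - 1\right) = -2 + \left(-4 + d\right) \left(-1 + D\right) = -2 + \left(-1 + D\right) \left(-4 + d\right)$)
$I{\left(Q \right)} = \frac{1}{18}$ ($I{\left(Q \right)} = \frac{1}{6 + 12} = \frac{1}{18}$)
$u{\left(J \right)} = \sqrt{2 + J^{2} - 4 J}$ ($u{\left(J \right)} = \sqrt{J + \left(2 - J - 4 J + J J\right)} = \sqrt{J + \left(2 - J - 4 J + J^{2}\right)} = \sqrt{J + \left(2 + J^{2} - 5 J\right)} = \sqrt{2 + J^{2} - 4 J}$)
$u{\left(f{\left(-1 \right)} \right)} I{\left(-42 \right)} = \sqrt{2 + \left(-1\right)^{2} - -4} \cdot \frac{1}{18} = \sqrt{2 + 1 + 4} \cdot \frac{1}{18} = \sqrt{7} \cdot \frac{1}{18} = \frac{\sqrt{7}}{18}$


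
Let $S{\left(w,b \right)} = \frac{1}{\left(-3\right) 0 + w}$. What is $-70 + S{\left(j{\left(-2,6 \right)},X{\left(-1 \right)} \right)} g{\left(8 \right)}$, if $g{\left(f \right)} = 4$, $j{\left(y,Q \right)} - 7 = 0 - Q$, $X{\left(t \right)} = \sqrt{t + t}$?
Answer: $-66$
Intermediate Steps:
$X{\left(t \right)} = \sqrt{2} \sqrt{t}$ ($X{\left(t \right)} = \sqrt{2 t} = \sqrt{2} \sqrt{t}$)
$j{\left(y,Q \right)} = 7 - Q$ ($j{\left(y,Q \right)} = 7 + \left(0 - Q\right) = 7 - Q$)
$S{\left(w,b \right)} = \frac{1}{w}$ ($S{\left(w,b \right)} = \frac{1}{0 + w} = \frac{1}{w}$)
$-70 + S{\left(j{\left(-2,6 \right)},X{\left(-1 \right)} \right)} g{\left(8 \right)} = -70 + \frac{1}{7 - 6} \cdot 4 = -70 + 1^{-1} \cdot 4 = -70 + 1 \cdot 4 = -70 + 4 = -66$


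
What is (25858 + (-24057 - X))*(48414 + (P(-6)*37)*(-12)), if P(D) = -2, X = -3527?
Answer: 262681056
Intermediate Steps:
(25858 + (-24057 - X))*(48414 + (P(-6)*37)*(-12)) = (25858 + (-24057 - 1*(-3527)))*(48414 - 2*37*(-12)) = (25858 + (-24057 + 3527))*(48414 - 74*(-12)) = (25858 - 20530)*(48414 + 888) = 5328*49302 = 262681056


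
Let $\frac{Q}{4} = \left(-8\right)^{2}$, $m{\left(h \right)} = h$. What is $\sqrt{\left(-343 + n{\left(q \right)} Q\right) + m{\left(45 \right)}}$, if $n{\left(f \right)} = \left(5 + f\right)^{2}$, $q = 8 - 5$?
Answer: $\sqrt{16086} \approx 126.83$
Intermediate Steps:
$q = 3$
$Q = 256$ ($Q = 4 \left(-8\right)^{2} = 4 \cdot 64 = 256$)
$\sqrt{\left(-343 + n{\left(q \right)} Q\right) + m{\left(45 \right)}} = \sqrt{\left(-343 + \left(5 + 3\right)^{2} \cdot 256\right) + 45} = \sqrt{\left(-343 + 8^{2} \cdot 256\right) + 45} = \sqrt{\left(-343 + 64 \cdot 256\right) + 45} = \sqrt{\left(-343 + 16384\right) + 45} = \sqrt{16041 + 45} = \sqrt{16086}$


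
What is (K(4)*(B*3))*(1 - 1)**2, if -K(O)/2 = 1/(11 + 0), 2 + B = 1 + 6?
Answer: 0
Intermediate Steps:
B = 5 (B = -2 + (1 + 6) = -2 + 7 = 5)
K(O) = -2/11 (K(O) = -2/(11 + 0) = -2/11)
(K(4)*(B*3))*(1 - 1)**2 = (-10*3/11)*(1 - 1)**2 = -2/11*15*0**2 = -30/11*0 = 0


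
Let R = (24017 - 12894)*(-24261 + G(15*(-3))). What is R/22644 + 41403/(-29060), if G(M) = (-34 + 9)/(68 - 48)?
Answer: -7843330865687/658034640 ≈ -11919.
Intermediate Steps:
G(M) = -5/4 (G(M) = -25/20 = -25*1/20 = -5/4)
R = -1079476027/4 (R = (24017 - 12894)*(-24261 - 5/4) = 11123*(-97049/4) = -1079476027/4 ≈ -2.6987e+8)
R/22644 + 41403/(-29060) = -1079476027/4/22644 + 41403/(-29060) = -1079476027/4*1/22644 + 41403*(-1/29060) = -1079476027/90576 - 41403/29060 = -7843330865687/658034640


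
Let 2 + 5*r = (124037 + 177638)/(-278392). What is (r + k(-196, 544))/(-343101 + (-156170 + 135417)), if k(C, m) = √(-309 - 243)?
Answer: 858459/506470213840 - I*√138/181927 ≈ 1.695e-6 - 6.4572e-5*I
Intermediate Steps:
r = -858459/1391960 (r = -⅖ + ((124037 + 177638)/(-278392))/5 = -⅖ + (301675*(-1/278392))/5 = -⅖ + (⅕)*(-301675/278392) = -⅖ - 60335/278392 = -858459/1391960 ≈ -0.61673)
k(C, m) = 2*I*√138 (k(C, m) = √(-552) = 2*I*√138)
(r + k(-196, 544))/(-343101 + (-156170 + 135417)) = (-858459/1391960 + 2*I*√138)/(-343101 + (-156170 + 135417)) = (-858459/1391960 + 2*I*√138)/(-343101 - 20753) = (-858459/1391960 + 2*I*√138)/(-363854) = (-858459/1391960 + 2*I*√138)*(-1/363854) = 858459/506470213840 - I*√138/181927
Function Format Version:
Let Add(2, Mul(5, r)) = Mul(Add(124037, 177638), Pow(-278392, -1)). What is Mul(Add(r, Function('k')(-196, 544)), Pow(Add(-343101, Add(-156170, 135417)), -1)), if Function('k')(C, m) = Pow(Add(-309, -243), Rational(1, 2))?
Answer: Add(Rational(858459, 506470213840), Mul(Rational(-1, 181927), I, Pow(138, Rational(1, 2)))) ≈ Add(1.6950e-6, Mul(-6.4572e-5, I))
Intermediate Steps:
r = Rational(-858459, 1391960) (r = Add(Rational(-2, 5), Mul(Rational(1, 5), Mul(Add(124037, 177638), Pow(-278392, -1)))) = Add(Rational(-2, 5), Mul(Rational(1, 5), Mul(301675, Rational(-1, 278392)))) = Add(Rational(-2, 5), Mul(Rational(1, 5), Rational(-301675, 278392))) = Add(Rational(-2, 5), Rational(-60335, 278392)) = Rational(-858459, 1391960) ≈ -0.61673)
Function('k')(C, m) = Mul(2, I, Pow(138, Rational(1, 2))) (Function('k')(C, m) = Pow(-552, Rational(1, 2)) = Mul(2, I, Pow(138, Rational(1, 2))))
Mul(Add(r, Function('k')(-196, 544)), Pow(Add(-343101, Add(-156170, 135417)), -1)) = Mul(Add(Rational(-858459, 1391960), Mul(2, I, Pow(138, Rational(1, 2)))), Pow(Add(-343101, Add(-156170, 135417)), -1)) = Mul(Add(Rational(-858459, 1391960), Mul(2, I, Pow(138, Rational(1, 2)))), Pow(Add(-343101, -20753), -1)) = Mul(Add(Rational(-858459, 1391960), Mul(2, I, Pow(138, Rational(1, 2)))), Pow(-363854, -1)) = Mul(Add(Rational(-858459, 1391960), Mul(2, I, Pow(138, Rational(1, 2)))), Rational(-1, 363854)) = Add(Rational(858459, 506470213840), Mul(Rational(-1, 181927), I, Pow(138, Rational(1, 2))))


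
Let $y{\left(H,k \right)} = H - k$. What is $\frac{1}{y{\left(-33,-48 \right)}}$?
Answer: $\frac{1}{15} \approx 0.066667$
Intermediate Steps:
$\frac{1}{y{\left(-33,-48 \right)}} = \frac{1}{-33 - -48} = \frac{1}{-33 + 48} = \frac{1}{15}$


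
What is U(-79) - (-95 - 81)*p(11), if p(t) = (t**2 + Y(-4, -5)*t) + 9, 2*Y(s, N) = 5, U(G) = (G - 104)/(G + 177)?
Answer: 2716377/98 ≈ 27718.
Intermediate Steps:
U(G) = (-104 + G)/(177 + G)
Y(s, N) = 5/2 (Y(s, N) = (1/2)*5 = 5/2)
p(t) = 9 + t**2 + 5*t/2 (p(t) = (t**2 + 5*t/2) + 9 = 9 + t**2 + 5*t/2)
U(-79) - (-95 - 81)*p(11) = (-104 - 79)/(177 - 79) - (-95 - 81)*(9 + 11**2 + (5/2)*11) = -183/98 - (-176)*(9 + 121 + 55/2) = (1/98)*(-183) - (-176)*315/2 = -183/98 - 1*(-27720) = -183/98 + 27720 = 2716377/98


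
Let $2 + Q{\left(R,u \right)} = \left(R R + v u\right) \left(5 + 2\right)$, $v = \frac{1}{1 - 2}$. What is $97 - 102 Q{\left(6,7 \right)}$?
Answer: $-20405$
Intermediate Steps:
$v = -1$ ($v = \frac{1}{-1} = -1$)
$Q{\left(R,u \right)} = -2 - 7 u + 7 R^{2}$ ($Q{\left(R,u \right)} = -2 + \left(R R - u\right) \left(5 + 2\right) = -2 + \left(R^{2} - u\right) 7 = -2 + \left(- 7 u + 7 R^{2}\right) = -2 - 7 u + 7 R^{2}$)
$97 - 102 Q{\left(6,7 \right)} = 97 - 102 \left(-2 - 49 + 7 \cdot 6^{2}\right) = 97 - 102 \left(-2 - 49 + 7 \cdot 36\right) = 97 - 102 \left(-2 - 49 + 252\right) = 97 - 20502 = -20405$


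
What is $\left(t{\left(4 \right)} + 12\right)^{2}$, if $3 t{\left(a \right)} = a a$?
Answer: $\frac{2704}{9} \approx 300.44$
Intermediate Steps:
$t{\left(a \right)} = \frac{a^{2}}{3}$ ($t{\left(a \right)} = \frac{a a}{3} = \frac{a^{2}}{3}$)
$\left(t{\left(4 \right)} + 12\right)^{2} = \left(\frac{4^{2}}{3} + 12\right)^{2} = \left(\frac{1}{3} \cdot 16 + 12\right)^{2} = \left(\frac{16}{3} + 12\right)^{2} = \left(\frac{52}{3}\right)^{2} = \frac{2704}{9}$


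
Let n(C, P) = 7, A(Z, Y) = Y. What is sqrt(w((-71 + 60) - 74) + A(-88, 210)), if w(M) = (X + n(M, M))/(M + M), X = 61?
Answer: 2*sqrt(1310)/5 ≈ 14.478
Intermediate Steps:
w(M) = 34/M (w(M) = (61 + 7)/(M + M) = 68/((2*M)) = 68*(1/(2*M)) = 34/M)
sqrt(w((-71 + 60) - 74) + A(-88, 210)) = sqrt(34/((-71 + 60) - 74) + 210) = sqrt(34/(-11 - 74) + 210) = sqrt(34/(-85) + 210) = sqrt(34*(-1/85) + 210) = sqrt(-2/5 + 210) = sqrt(1048/5) = 2*sqrt(1310)/5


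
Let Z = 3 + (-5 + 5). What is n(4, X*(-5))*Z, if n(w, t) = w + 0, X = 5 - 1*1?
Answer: 12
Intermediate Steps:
X = 4 (X = 5 - 1 = 4)
n(w, t) = w
Z = 3 (Z = 3 + 0 = 3)
n(4, X*(-5))*Z = 4*3 = 12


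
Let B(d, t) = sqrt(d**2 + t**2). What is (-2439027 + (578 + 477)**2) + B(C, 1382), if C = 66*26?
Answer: -1326002 + 2*sqrt(1213645) ≈ -1.3238e+6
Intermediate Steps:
C = 1716
(-2439027 + (578 + 477)**2) + B(C, 1382) = (-2439027 + (578 + 477)**2) + sqrt(1716**2 + 1382**2) = (-2439027 + 1055**2) + sqrt(2944656 + 1909924) = (-2439027 + 1113025) + sqrt(4854580) = -1326002 + 2*sqrt(1213645)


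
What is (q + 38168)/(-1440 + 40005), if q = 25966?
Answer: 7126/4285 ≈ 1.6630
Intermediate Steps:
(q + 38168)/(-1440 + 40005) = (25966 + 38168)/(-1440 + 40005) = 64134/38565 = 64134*(1/38565) = 7126/4285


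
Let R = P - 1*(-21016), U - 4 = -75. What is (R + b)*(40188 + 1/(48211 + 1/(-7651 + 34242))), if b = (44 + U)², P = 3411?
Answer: 648020573770087726/640989351 ≈ 1.0110e+9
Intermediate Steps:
U = -71 (U = 4 - 75 = -71)
R = 24427 (R = 3411 - 1*(-21016) = 3411 + 21016 = 24427)
b = 729 (b = (44 - 71)² = (-27)² = 729)
(R + b)*(40188 + 1/(48211 + 1/(-7651 + 34242))) = (24427 + 729)*(40188 + 1/(48211 + 1/(-7651 + 34242))) = 25156*(40188 + 1/(48211 + 1/26591)) = 25156*(40188 + 1/(1281978702/26591)) = 25156*(40188 + 26591/1281978702) = 25156*(51520160102567/1281978702) = 648020573770087726/640989351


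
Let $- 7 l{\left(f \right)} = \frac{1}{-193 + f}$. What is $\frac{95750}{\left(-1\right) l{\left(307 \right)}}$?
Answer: $76408500$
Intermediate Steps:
$l{\left(f \right)} = - \frac{1}{7 \left(-193 + f\right)}$
$\frac{95750}{\left(-1\right) l{\left(307 \right)}} = \frac{95750}{\left(-1\right) \left(- \frac{1}{-1351 + 7 \cdot 307}\right)} = \frac{95750}{\left(-1\right) \left(- \frac{1}{-1351 + 2149}\right)} = \frac{95750}{\left(-1\right) \left(- \frac{1}{798}\right)} = 95750 \frac{1}{\frac{1}{798}} = 95750 \cdot 798 = 76408500$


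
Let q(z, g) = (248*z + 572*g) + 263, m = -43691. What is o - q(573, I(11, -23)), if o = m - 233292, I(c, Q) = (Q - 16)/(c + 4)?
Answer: -2089314/5 ≈ -4.1786e+5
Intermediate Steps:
I(c, Q) = (-16 + Q)/(4 + c)
q(z, g) = 263 + 248*z + 572*g
o = -276983 (o = -43691 - 233292 = -276983)
o - q(573, I(11, -23)) = -276983 - (263 + 248*573 + 572*((-16 - 23)/(4 + 11))) = -276983 - (263 + 142104 + 572*(-39/15)) = -276983 - (263 + 142104 + 572*((1/15)*(-39))) = -276983 - (263 + 142104 + 572*(-13/5)) = -276983 - (263 + 142104 - 7436/5) = -276983 - 1*704399/5 = -276983 - 704399/5 = -2089314/5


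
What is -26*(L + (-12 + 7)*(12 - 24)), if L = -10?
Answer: -1300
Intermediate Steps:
-26*(L + (-12 + 7)*(12 - 24)) = -26*(-10 + (-12 + 7)*(12 - 24)) = -26*(-10 - 5*(-12)) = -26*(-10 + 60) = -26*50 = -1300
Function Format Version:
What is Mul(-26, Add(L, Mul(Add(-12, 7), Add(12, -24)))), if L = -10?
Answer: -1300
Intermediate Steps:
Mul(-26, Add(L, Mul(Add(-12, 7), Add(12, -24)))) = Mul(-26, Add(-10, Mul(Add(-12, 7), Add(12, -24)))) = Mul(-26, Add(-10, Mul(-5, -12))) = Mul(-26, Add(-10, 60)) = Mul(-26, 50) = -1300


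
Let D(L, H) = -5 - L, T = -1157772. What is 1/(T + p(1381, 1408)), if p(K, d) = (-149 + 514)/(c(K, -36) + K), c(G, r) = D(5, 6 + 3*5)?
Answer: -1371/1587305047 ≈ -8.6373e-7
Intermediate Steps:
c(G, r) = -10 (c(G, r) = -5 - 1*5 = -5 - 5 = -10)
p(K, d) = 365/(-10 + K) (p(K, d) = (-149 + 514)/(-10 + K) = 365/(-10 + K))
1/(T + p(1381, 1408)) = 1/(-1157772 + 365/(-10 + 1381)) = 1/(-1157772 + 365/1371) = 1/(-1587305047/1371) = -1371/1587305047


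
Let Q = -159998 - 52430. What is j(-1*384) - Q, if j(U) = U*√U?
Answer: 212428 - 3072*I*√6 ≈ 2.1243e+5 - 7524.8*I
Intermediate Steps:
j(U) = U^(3/2)
Q = -212428
j(-1*384) - Q = (-1*384)^(3/2) - 1*(-212428) = (-384)^(3/2) + 212428 = -3072*I*√6 + 212428 = 212428 - 3072*I*√6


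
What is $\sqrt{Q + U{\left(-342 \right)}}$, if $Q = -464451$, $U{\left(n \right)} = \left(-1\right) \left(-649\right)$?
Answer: $i \sqrt{463802} \approx 681.03 i$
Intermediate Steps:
$U{\left(n \right)} = 649$
$\sqrt{Q + U{\left(-342 \right)}} = \sqrt{-464451 + 649} = \sqrt{-463802} = i \sqrt{463802}$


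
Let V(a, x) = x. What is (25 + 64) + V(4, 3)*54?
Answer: 251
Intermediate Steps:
(25 + 64) + V(4, 3)*54 = (25 + 64) + 3*54 = 89 + 162 = 251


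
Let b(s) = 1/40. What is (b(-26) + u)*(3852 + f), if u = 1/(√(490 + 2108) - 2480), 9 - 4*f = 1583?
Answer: 20919090017/245912080 - 6917*√2598/12295604 ≈ 85.039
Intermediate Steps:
f = -787/2 (f = 9/4 - ¼*1583 = 9/4 - 1583/4 = -787/2 ≈ -393.50)
b(s) = 1/40
u = 1/(-2480 + √2598) (u = 1/(√2598 - 2480) = 1/(-2480 + √2598) ≈ -0.00041169)
(b(-26) + u)*(3852 + f) = (1/40 + (-1240/3073901 - √2598/6147802))*(3852 - 787/2) = (3024301/122956040 - √2598/6147802)*(6917/2) = 20919090017/245912080 - 6917*√2598/12295604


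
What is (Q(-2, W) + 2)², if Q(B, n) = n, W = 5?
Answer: 49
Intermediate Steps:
(Q(-2, W) + 2)² = (5 + 2)² = 7² = 49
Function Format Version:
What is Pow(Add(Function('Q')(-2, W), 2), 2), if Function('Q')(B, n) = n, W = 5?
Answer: 49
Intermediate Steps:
Pow(Add(Function('Q')(-2, W), 2), 2) = Pow(Add(5, 2), 2) = Pow(7, 2) = 49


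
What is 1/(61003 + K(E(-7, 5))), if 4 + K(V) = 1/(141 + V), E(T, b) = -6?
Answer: 135/8234866 ≈ 1.6394e-5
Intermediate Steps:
K(V) = -4 + 1/(141 + V)
1/(61003 + K(E(-7, 5))) = 1/(61003 + (-563 - 4*(-6))/(141 - 6)) = 1/(61003 + (-563 + 24)/135) = 1/(61003 + (1/135)*(-539)) = 1/(61003 - 539/135) = 1/(8234866/135) = 135/8234866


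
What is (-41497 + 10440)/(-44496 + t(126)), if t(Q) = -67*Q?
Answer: 31057/52938 ≈ 0.58667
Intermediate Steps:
(-41497 + 10440)/(-44496 + t(126)) = (-41497 + 10440)/(-44496 - 67*126) = -31057/(-44496 - 8442) = -31057/(-52938) = -31057*(-1/52938) = 31057/52938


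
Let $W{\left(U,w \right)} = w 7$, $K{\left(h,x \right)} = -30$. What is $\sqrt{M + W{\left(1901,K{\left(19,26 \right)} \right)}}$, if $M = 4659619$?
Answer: $\sqrt{4659409} \approx 2158.6$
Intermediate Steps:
$W{\left(U,w \right)} = 7 w$
$\sqrt{M + W{\left(1901,K{\left(19,26 \right)} \right)}} = \sqrt{4659619 + 7 \left(-30\right)} = \sqrt{4659619 - 210} = \sqrt{4659409}$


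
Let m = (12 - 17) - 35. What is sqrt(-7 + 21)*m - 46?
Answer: -46 - 40*sqrt(14) ≈ -195.67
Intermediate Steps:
m = -40 (m = -5 - 35 = -40)
sqrt(-7 + 21)*m - 46 = sqrt(-7 + 21)*(-40) - 46 = sqrt(14)*(-40) - 46 = -40*sqrt(14) - 46 = -46 - 40*sqrt(14)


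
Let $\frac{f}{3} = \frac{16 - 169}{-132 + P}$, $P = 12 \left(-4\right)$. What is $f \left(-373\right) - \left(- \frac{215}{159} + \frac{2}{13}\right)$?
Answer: $- \frac{39271001}{41340} \approx -949.95$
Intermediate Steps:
$P = -48$
$f = \frac{51}{20}$ ($f = 3 \frac{16 - 169}{-132 - 48} = 3 \left(- \frac{153}{-180}\right) = 3 \left(\left(-153\right) \left(- \frac{1}{180}\right)\right) = 3 \cdot \frac{17}{20} = \frac{51}{20} \approx 2.55$)
$f \left(-373\right) - \left(- \frac{215}{159} + \frac{2}{13}\right) = \frac{51}{20} \left(-373\right) - \left(- \frac{215}{159} + \frac{2}{13}\right) = - \frac{19023}{20} - - \frac{2477}{2067} = - \frac{19023}{20} + \left(\frac{215}{159} - \frac{2}{13}\right) = - \frac{19023}{20} + \frac{2477}{2067} = - \frac{39271001}{41340}$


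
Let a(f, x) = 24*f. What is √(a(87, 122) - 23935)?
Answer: I*√21847 ≈ 147.81*I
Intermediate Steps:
√(a(87, 122) - 23935) = √(24*87 - 23935) = √(2088 - 23935) = √(-21847) = I*√21847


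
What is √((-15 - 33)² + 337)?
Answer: √2641 ≈ 51.391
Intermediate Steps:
√((-15 - 33)² + 337) = √((-48)² + 337) = √(2304 + 337) = √2641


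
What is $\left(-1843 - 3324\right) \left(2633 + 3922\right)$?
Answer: $-33869685$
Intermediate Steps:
$\left(-1843 - 3324\right) \left(2633 + 3922\right) = \left(-5167\right) 6555 = -33869685$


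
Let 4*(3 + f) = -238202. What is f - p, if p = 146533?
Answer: -412173/2 ≈ -2.0609e+5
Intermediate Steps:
f = -119107/2 (f = -3 + (¼)*(-238202) = -3 - 119101/2 = -119107/2 ≈ -59554.)
f - p = -119107/2 - 1*146533 = -119107/2 - 146533 = -412173/2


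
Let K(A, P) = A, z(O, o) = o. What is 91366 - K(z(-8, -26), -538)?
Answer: 91392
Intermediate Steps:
91366 - K(z(-8, -26), -538) = 91366 - 1*(-26) = 91366 + 26 = 91392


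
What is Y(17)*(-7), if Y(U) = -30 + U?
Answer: 91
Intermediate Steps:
Y(17)*(-7) = (-30 + 17)*(-7) = -13*(-7) = 91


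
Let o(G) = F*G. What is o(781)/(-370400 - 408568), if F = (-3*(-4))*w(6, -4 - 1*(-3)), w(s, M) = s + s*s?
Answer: -5467/10819 ≈ -0.50531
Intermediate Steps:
w(s, M) = s + s²
F = 504 (F = (-3*(-4))*(6*(1 + 6)) = 12*(6*7) = 12*42 = 504)
o(G) = 504*G
o(781)/(-370400 - 408568) = (504*781)/(-370400 - 408568) = 393624/(-778968) = 393624*(-1/778968) = -5467/10819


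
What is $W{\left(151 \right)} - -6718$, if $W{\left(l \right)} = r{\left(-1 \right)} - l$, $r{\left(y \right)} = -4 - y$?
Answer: $6564$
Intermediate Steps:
$W{\left(l \right)} = -3 - l$ ($W{\left(l \right)} = \left(-4 - -1\right) - l = \left(-4 + 1\right) - l = -3 - l$)
$W{\left(151 \right)} - -6718 = \left(-3 - 151\right) - -6718 = \left(-3 - 151\right) + 6718 = -154 + 6718 = 6564$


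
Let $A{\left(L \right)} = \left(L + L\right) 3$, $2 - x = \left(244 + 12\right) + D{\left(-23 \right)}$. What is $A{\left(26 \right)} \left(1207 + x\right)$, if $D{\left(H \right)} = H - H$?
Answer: $148668$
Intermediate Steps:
$D{\left(H \right)} = 0$
$x = -254$ ($x = 2 - \left(\left(244 + 12\right) + 0\right) = 2 - \left(256 + 0\right) = 2 - 256 = -254$)
$A{\left(L \right)} = 6 L$ ($A{\left(L \right)} = 2 L 3 = 6 L$)
$A{\left(26 \right)} \left(1207 + x\right) = 6 \cdot 26 \left(1207 - 254\right) = 156 \cdot 953 = 148668$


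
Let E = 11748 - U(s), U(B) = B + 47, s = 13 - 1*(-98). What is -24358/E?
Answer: -641/305 ≈ -2.1016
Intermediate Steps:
s = 111 (s = 13 + 98 = 111)
U(B) = 47 + B
E = 11590 (E = 11748 - (47 + 111) = 11748 - 1*158 = 11748 - 158 = 11590)
-24358/E = -24358/11590 = -24358*1/11590 = -641/305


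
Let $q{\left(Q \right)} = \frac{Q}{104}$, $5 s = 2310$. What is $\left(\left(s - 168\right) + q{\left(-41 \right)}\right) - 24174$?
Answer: $- \frac{2483561}{104} \approx -23880.0$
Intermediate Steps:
$s = 462$ ($s = \frac{1}{5} \cdot 2310 = 462$)
$q{\left(Q \right)} = \frac{Q}{104}$ ($q{\left(Q \right)} = Q \frac{1}{104} = \frac{Q}{104}$)
$\left(\left(s - 168\right) + q{\left(-41 \right)}\right) - 24174 = \left(\left(462 - 168\right) + \frac{1}{104} \left(-41\right)\right) - 24174 = \left(294 - \frac{41}{104}\right) - 24174 = \frac{30535}{104} - 24174 = - \frac{2483561}{104}$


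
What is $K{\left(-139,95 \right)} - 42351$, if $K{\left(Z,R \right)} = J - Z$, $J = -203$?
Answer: $-42415$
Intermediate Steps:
$K{\left(Z,R \right)} = -203 - Z$
$K{\left(-139,95 \right)} - 42351 = \left(-203 - -139\right) - 42351 = \left(-203 + 139\right) - 42351 = -64 - 42351 = -42415$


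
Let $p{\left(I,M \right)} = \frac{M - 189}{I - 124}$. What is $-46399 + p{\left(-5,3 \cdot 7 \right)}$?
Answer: $- \frac{1995101}{43} \approx -46398.0$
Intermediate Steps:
$p{\left(I,M \right)} = \frac{-189 + M}{-124 + I}$
$-46399 + p{\left(-5,3 \cdot 7 \right)} = -46399 + \frac{-189 + 3 \cdot 7}{-124 - 5} = -46399 + \frac{-189 + 21}{-129} = -46399 - - \frac{56}{43} = -46399 + \frac{56}{43} = - \frac{1995101}{43}$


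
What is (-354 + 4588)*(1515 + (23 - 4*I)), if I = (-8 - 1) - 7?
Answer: 6782868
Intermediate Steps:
I = -16 (I = -9 - 7 = -16)
(-354 + 4588)*(1515 + (23 - 4*I)) = (-354 + 4588)*(1515 + (23 - 4*(-16))) = 4234*(1515 + (23 + 64)) = 4234*(1515 + 87) = 4234*1602 = 6782868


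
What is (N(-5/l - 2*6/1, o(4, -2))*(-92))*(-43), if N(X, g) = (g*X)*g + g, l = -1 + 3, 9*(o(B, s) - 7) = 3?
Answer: -27502112/9 ≈ -3.0558e+6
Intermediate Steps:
o(B, s) = 22/3 (o(B, s) = 7 + (⅑)*3 = 7 + ⅓ = 22/3)
l = 2
N(X, g) = g + X*g² (N(X, g) = (X*g)*g + g = X*g² + g = g + X*g²)
(N(-5/l - 2*6/1, o(4, -2))*(-92))*(-43) = ((22*(1 + (-5/2 - 2*6/1)*(22/3))/3)*(-92))*(-43) = ((22*(1 + (-5*½ - 12*1)*(22/3))/3)*(-92))*(-43) = ((22*(1 + (-5/2 - 12)*(22/3))/3)*(-92))*(-43) = ((22*(1 - 29/2*22/3)/3)*(-92))*(-43) = ((22*(1 - 319/3)/3)*(-92))*(-43) = (((22/3)*(-316/3))*(-92))*(-43) = -6952/9*(-92)*(-43) = (639584/9)*(-43) = -27502112/9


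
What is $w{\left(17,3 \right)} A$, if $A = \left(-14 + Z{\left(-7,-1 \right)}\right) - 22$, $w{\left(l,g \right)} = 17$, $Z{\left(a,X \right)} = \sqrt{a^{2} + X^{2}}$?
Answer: $-612 + 85 \sqrt{2} \approx -491.79$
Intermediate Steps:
$Z{\left(a,X \right)} = \sqrt{X^{2} + a^{2}}$
$A = -36 + 5 \sqrt{2}$ ($A = \left(-14 + \sqrt{\left(-1\right)^{2} + \left(-7\right)^{2}}\right) - 22 = \left(-14 + \sqrt{1 + 49}\right) - 22 = \left(-14 + \sqrt{50}\right) - 22 = \left(-14 + 5 \sqrt{2}\right) - 22 = -36 + 5 \sqrt{2} \approx -28.929$)
$w{\left(17,3 \right)} A = 17 \left(-36 + 5 \sqrt{2}\right) = -612 + 85 \sqrt{2}$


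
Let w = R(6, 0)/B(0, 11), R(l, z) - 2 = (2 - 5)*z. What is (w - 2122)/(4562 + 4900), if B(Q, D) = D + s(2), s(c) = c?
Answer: -13792/61503 ≈ -0.22425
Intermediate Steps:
R(l, z) = 2 - 3*z (R(l, z) = 2 + (2 - 5)*z = 2 - 3*z)
B(Q, D) = 2 + D (B(Q, D) = D + 2 = 2 + D)
w = 2/13 (w = (2 - 3*0)/(2 + 11) = (2 + 0)/13 = (1/13)*2 = 2/13 ≈ 0.15385)
(w - 2122)/(4562 + 4900) = (2/13 - 2122)/(4562 + 4900) = -27584/13/9462 = -27584/13*1/9462 = -13792/61503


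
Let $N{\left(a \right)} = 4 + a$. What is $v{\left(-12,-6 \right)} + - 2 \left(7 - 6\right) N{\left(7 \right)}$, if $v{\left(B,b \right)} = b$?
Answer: $-28$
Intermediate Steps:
$v{\left(-12,-6 \right)} + - 2 \left(7 - 6\right) N{\left(7 \right)} = -6 + - 2 \left(7 - 6\right) \left(4 + 7\right) = -6 + \left(-2\right) 1 \cdot 11 = -6 - 22 = -28$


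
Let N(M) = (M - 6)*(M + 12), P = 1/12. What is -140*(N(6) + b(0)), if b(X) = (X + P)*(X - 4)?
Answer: 140/3 ≈ 46.667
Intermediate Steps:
P = 1/12 (P = 1*(1/12) = 1/12 ≈ 0.083333)
N(M) = (-6 + M)*(12 + M)
b(X) = (-4 + X)*(1/12 + X) (b(X) = (X + 1/12)*(X - 4) = (1/12 + X)*(-4 + X) = (-4 + X)*(1/12 + X))
-140*(N(6) + b(0)) = -140*((-72 + 6² + 6*6) + (-⅓ + 0² - 47/12*0)) = -140*((-72 + 36 + 36) + (-⅓ + 0 + 0)) = -140*(0 - ⅓) = -140*(-⅓) = 140/3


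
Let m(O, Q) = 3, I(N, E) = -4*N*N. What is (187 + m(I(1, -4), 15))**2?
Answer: 36100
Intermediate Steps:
I(N, E) = -4*N**2
(187 + m(I(1, -4), 15))**2 = (187 + 3)**2 = 190**2 = 36100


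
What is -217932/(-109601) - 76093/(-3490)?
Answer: 71657099/3011870 ≈ 23.792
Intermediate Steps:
-217932/(-109601) - 76093/(-3490) = -217932*(-1/109601) - 76093*(-1/3490) = 1716/863 + 76093/3490 = 71657099/3011870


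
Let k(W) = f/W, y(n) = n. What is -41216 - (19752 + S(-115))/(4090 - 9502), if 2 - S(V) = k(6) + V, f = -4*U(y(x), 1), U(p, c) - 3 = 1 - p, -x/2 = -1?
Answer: -669123365/16236 ≈ -41212.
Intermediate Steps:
x = 2 (x = -2*(-1) = 2)
U(p, c) = 4 - p (U(p, c) = 3 + (1 - p) = 4 - p)
f = -8 (f = -4*(4 - 1*2) = -4*(4 - 2) = -4*2 = -8)
k(W) = -8/W
S(V) = 10/3 - V (S(V) = 2 - (-8/6 + V) = 2 - (-8*1/6 + V) = 2 - (-4/3 + V) = 2 + (4/3 - V) = 10/3 - V)
-41216 - (19752 + S(-115))/(4090 - 9502) = -41216 - (19752 + (10/3 - 1*(-115)))/(4090 - 9502) = -41216 - (19752 + (10/3 + 115))/(-5412) = -41216 - (19752 + 355/3)*(-1)/5412 = -41216 - 59611*(-1)/(3*5412) = -41216 - 1*(-59611/16236) = -41216 + 59611/16236 = -669123365/16236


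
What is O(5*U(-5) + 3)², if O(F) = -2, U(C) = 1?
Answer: 4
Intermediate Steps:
O(5*U(-5) + 3)² = (-2)² = 4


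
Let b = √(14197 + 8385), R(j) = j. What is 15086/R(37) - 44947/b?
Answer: 15086/37 - 6421*√22582/3226 ≈ 108.63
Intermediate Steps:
b = √22582 ≈ 150.27
15086/R(37) - 44947/b = 15086/37 - 44947*√22582/22582 = 15086*(1/37) - 6421*√22582/3226 = 15086/37 - 6421*√22582/3226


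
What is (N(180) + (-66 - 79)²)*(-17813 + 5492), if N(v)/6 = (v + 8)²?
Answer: -2871889569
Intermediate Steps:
N(v) = 6*(8 + v)² (N(v) = 6*(v + 8)² = 6*(8 + v)²)
(N(180) + (-66 - 79)²)*(-17813 + 5492) = (6*(8 + 180)² + (-66 - 79)²)*(-17813 + 5492) = (6*188² + (-145)²)*(-12321) = (6*35344 + 21025)*(-12321) = (212064 + 21025)*(-12321) = 233089*(-12321) = -2871889569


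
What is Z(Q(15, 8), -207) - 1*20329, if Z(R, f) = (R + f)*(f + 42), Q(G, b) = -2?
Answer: 14156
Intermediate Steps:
Z(R, f) = (42 + f)*(R + f) (Z(R, f) = (R + f)*(42 + f) = (42 + f)*(R + f))
Z(Q(15, 8), -207) - 1*20329 = ((-207)² + 42*(-2) + 42*(-207) - 2*(-207)) - 1*20329 = (42849 - 84 - 8694 + 414) - 20329 = 34485 - 20329 = 14156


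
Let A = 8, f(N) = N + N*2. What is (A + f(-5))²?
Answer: 49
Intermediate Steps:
f(N) = 3*N (f(N) = N + 2*N = 3*N)
(A + f(-5))² = (8 + 3*(-5))² = (8 - 15)² = (-7)² = 49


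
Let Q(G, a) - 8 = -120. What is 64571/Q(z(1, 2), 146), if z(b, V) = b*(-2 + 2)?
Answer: -64571/112 ≈ -576.53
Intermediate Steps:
z(b, V) = 0 (z(b, V) = b*0 = 0)
Q(G, a) = -112 (Q(G, a) = 8 - 120 = -112)
64571/Q(z(1, 2), 146) = 64571/(-112) = 64571*(-1/112) = -64571/112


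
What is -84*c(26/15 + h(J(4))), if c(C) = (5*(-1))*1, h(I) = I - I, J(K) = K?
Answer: 420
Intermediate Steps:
h(I) = 0
c(C) = -5 (c(C) = -5*1 = -5)
-84*c(26/15 + h(J(4))) = -84*(-5) = 420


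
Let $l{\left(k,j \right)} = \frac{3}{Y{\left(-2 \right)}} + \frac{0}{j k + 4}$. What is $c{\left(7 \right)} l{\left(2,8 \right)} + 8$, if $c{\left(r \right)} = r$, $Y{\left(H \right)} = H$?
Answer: $- \frac{5}{2} \approx -2.5$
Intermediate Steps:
$l{\left(k,j \right)} = - \frac{3}{2}$ ($l{\left(k,j \right)} = \frac{3}{-2} + \frac{0}{j k + 4} = 3 \left(- \frac{1}{2}\right) + \frac{0}{4 + j k} = - \frac{3}{2} + 0 = - \frac{3}{2}$)
$c{\left(7 \right)} l{\left(2,8 \right)} + 8 = 7 \left(- \frac{3}{2}\right) + 8 = - \frac{21}{2} + 8 = - \frac{5}{2}$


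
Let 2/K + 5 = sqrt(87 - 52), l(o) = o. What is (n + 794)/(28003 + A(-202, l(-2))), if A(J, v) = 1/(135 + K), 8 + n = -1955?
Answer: -3027151333731/72514406380342 - 1169*sqrt(35)/72514406380342 ≈ -0.041746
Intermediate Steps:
n = -1963 (n = -8 - 1955 = -1963)
K = 2/(-5 + sqrt(35)) (K = 2/(-5 + sqrt(87 - 52)) = 2/(-5 + sqrt(35)) ≈ 2.1832)
A(J, v) = 1/(136 + sqrt(35)/5) (A(J, v) = 1/(135 + (1 + sqrt(35)/5)) = 1/(136 + sqrt(35)/5))
(n + 794)/(28003 + A(-202, l(-2))) = (-1963 + 794)/(28003 + (680/92473 - sqrt(35)/92473)) = -1169/(2589522099/92473 - sqrt(35)/92473)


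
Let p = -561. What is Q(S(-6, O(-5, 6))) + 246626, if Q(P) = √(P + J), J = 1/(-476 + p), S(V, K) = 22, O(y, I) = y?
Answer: 246626 + √23657081/1037 ≈ 2.4663e+5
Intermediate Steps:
J = -1/1037 (J = 1/(-476 - 561) = 1/(-1037) = -1/1037 ≈ -0.00096432)
Q(P) = √(-1/1037 + P) (Q(P) = √(P - 1/1037) = √(-1/1037 + P))
Q(S(-6, O(-5, 6))) + 246626 = √(-1037 + 1075369*22)/1037 + 246626 = √(-1037 + 23658118)/1037 + 246626 = √23657081/1037 + 246626 = 246626 + √23657081/1037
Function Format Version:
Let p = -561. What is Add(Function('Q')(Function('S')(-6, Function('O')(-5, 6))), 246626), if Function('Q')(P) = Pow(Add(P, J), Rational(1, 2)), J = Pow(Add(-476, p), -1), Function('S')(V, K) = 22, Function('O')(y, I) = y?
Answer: Add(246626, Mul(Rational(1, 1037), Pow(23657081, Rational(1, 2)))) ≈ 2.4663e+5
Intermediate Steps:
J = Rational(-1, 1037) (J = Pow(Add(-476, -561), -1) = Pow(-1037, -1) = Rational(-1, 1037) ≈ -0.00096432)
Function('Q')(P) = Pow(Add(Rational(-1, 1037), P), Rational(1, 2)) (Function('Q')(P) = Pow(Add(P, Rational(-1, 1037)), Rational(1, 2)) = Pow(Add(Rational(-1, 1037), P), Rational(1, 2)))
Add(Function('Q')(Function('S')(-6, Function('O')(-5, 6))), 246626) = Add(Mul(Rational(1, 1037), Pow(Add(-1037, Mul(1075369, 22)), Rational(1, 2))), 246626) = Add(Mul(Rational(1, 1037), Pow(Add(-1037, 23658118), Rational(1, 2))), 246626) = Add(Mul(Rational(1, 1037), Pow(23657081, Rational(1, 2))), 246626) = Add(246626, Mul(Rational(1, 1037), Pow(23657081, Rational(1, 2))))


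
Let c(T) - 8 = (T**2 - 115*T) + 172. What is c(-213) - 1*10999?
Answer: 59045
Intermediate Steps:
c(T) = 180 + T**2 - 115*T (c(T) = 8 + ((T**2 - 115*T) + 172) = 8 + (172 + T**2 - 115*T) = 180 + T**2 - 115*T)
c(-213) - 1*10999 = (180 + (-213)**2 - 115*(-213)) - 1*10999 = (180 + 45369 + 24495) - 10999 = 70044 - 10999 = 59045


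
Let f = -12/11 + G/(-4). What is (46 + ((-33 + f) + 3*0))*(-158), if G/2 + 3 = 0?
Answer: -23305/11 ≈ -2118.6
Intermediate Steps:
G = -6 (G = -6 + 2*0 = -6 + 0 = -6)
f = 9/22 (f = -12/11 - 6/(-4) = -12*1/11 - 6*(-1/4) = -12/11 + 3/2 = 9/22 ≈ 0.40909)
(46 + ((-33 + f) + 3*0))*(-158) = (46 + ((-33 + 9/22) + 3*0))*(-158) = (46 + (-717/22 + 0))*(-158) = (46 - 717/22)*(-158) = (295/22)*(-158) = -23305/11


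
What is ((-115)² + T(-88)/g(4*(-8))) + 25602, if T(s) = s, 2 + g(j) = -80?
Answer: 1591951/41 ≈ 38828.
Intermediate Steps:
g(j) = -82 (g(j) = -2 - 80 = -82)
((-115)² + T(-88)/g(4*(-8))) + 25602 = ((-115)² - 88/(-82)) + 25602 = (13225 - 88*(-1/82)) + 25602 = (13225 + 44/41) + 25602 = 542269/41 + 25602 = 1591951/41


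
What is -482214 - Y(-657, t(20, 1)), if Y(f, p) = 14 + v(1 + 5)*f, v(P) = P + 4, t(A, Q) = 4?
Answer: -475658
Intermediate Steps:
v(P) = 4 + P
Y(f, p) = 14 + 10*f (Y(f, p) = 14 + (4 + (1 + 5))*f = 14 + (4 + 6)*f = 14 + 10*f)
-482214 - Y(-657, t(20, 1)) = -482214 - (14 + 10*(-657)) = -482214 - (14 - 6570) = -482214 - 1*(-6556) = -482214 + 6556 = -475658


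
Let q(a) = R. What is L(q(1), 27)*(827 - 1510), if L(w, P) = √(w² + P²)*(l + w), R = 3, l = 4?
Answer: -14343*√82 ≈ -1.2988e+5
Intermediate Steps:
q(a) = 3
L(w, P) = √(P² + w²)*(4 + w) (L(w, P) = √(w² + P²)*(4 + w) = √(P² + w²)*(4 + w))
L(q(1), 27)*(827 - 1510) = (√(27² + 3²)*(4 + 3))*(827 - 1510) = (√(729 + 9)*7)*(-683) = (√738*7)*(-683) = ((3*√82)*7)*(-683) = (21*√82)*(-683) = -14343*√82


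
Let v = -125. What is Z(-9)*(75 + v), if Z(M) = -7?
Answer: 350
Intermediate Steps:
Z(-9)*(75 + v) = -7*(75 - 125) = -7*(-50) = 350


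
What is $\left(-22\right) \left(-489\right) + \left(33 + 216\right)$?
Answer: $11007$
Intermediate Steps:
$\left(-22\right) \left(-489\right) + \left(33 + 216\right) = 10758 + 249 = 11007$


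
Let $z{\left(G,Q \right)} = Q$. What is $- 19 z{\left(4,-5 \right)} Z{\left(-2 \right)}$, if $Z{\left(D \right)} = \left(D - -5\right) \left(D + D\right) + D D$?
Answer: $-760$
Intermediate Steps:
$Z{\left(D \right)} = D^{2} + 2 D \left(5 + D\right)$ ($Z{\left(D \right)} = \left(D + 5\right) 2 D + D^{2} = \left(5 + D\right) 2 D + D^{2} = 2 D \left(5 + D\right) + D^{2} = D^{2} + 2 D \left(5 + D\right)$)
$- 19 z{\left(4,-5 \right)} Z{\left(-2 \right)} = \left(-19\right) \left(-5\right) \left(- 2 \left(10 + 3 \left(-2\right)\right)\right) = 95 \left(- 2 \left(10 - 6\right)\right) = 95 \left(\left(-2\right) 4\right) = 95 \left(-8\right) = -760$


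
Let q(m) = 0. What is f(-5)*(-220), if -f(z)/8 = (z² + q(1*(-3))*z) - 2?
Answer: 40480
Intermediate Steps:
f(z) = 16 - 8*z² (f(z) = -8*((z² + 0*z) - 2) = -8*((z² + 0) - 2) = -8*(z² - 2) = -8*(-2 + z²) = 16 - 8*z²)
f(-5)*(-220) = (16 - 8*(-5)²)*(-220) = (16 - 8*25)*(-220) = (16 - 200)*(-220) = -184*(-220) = 40480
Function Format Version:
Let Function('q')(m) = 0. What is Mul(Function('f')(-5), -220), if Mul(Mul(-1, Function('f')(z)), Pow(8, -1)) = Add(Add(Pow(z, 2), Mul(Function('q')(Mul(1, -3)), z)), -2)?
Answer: 40480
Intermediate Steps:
Function('f')(z) = Add(16, Mul(-8, Pow(z, 2))) (Function('f')(z) = Mul(-8, Add(Add(Pow(z, 2), Mul(0, z)), -2)) = Mul(-8, Add(Add(Pow(z, 2), 0), -2)) = Mul(-8, Add(Pow(z, 2), -2)) = Mul(-8, Add(-2, Pow(z, 2))) = Add(16, Mul(-8, Pow(z, 2))))
Mul(Function('f')(-5), -220) = Mul(Add(16, Mul(-8, Pow(-5, 2))), -220) = Mul(Add(16, Mul(-8, 25)), -220) = Mul(Add(16, -200), -220) = Mul(-184, -220) = 40480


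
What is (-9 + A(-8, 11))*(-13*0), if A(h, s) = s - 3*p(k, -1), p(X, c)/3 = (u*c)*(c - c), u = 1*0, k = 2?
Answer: 0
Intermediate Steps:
u = 0
p(X, c) = 0 (p(X, c) = 3*((0*c)*(c - c)) = 3*(0*0) = 3*0 = 0)
A(h, s) = s (A(h, s) = s - 3*0 = s + 0 = s)
(-9 + A(-8, 11))*(-13*0) = (-9 + 11)*(-13*0) = 2*0 = 0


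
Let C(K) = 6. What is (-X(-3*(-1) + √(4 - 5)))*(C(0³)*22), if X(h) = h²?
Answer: -1056 - 792*I ≈ -1056.0 - 792.0*I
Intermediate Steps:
(-X(-3*(-1) + √(4 - 5)))*(C(0³)*22) = (-(-3*(-1) + √(4 - 5))²)*(6*22) = -(3 + √(-1))²*132 = -(3 + I)²*132 = -132*(3 + I)²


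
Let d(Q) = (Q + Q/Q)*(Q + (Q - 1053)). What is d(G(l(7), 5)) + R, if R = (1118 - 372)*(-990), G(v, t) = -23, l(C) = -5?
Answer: -714362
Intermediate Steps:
d(Q) = (1 + Q)*(-1053 + 2*Q) (d(Q) = (Q + 1)*(Q + (-1053 + Q)) = (1 + Q)*(-1053 + 2*Q))
R = -738540 (R = 746*(-990) = -738540)
d(G(l(7), 5)) + R = (-1053 - 1051*(-23) + 2*(-23)**2) - 738540 = (-1053 + 24173 + 2*529) - 738540 = (-1053 + 24173 + 1058) - 738540 = 24178 - 738540 = -714362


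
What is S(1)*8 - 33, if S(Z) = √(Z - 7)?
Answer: -33 + 8*I*√6 ≈ -33.0 + 19.596*I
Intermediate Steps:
S(Z) = √(-7 + Z)
S(1)*8 - 33 = √(-7 + 1)*8 - 33 = √(-6)*8 - 33 = (I*√6)*8 - 33 = 8*I*√6 - 33 = -33 + 8*I*√6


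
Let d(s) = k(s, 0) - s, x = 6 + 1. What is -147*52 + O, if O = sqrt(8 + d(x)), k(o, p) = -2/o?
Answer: -7644 + sqrt(35)/7 ≈ -7643.2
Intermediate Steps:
x = 7
d(s) = -s - 2/s (d(s) = -2/s - s = -s - 2/s)
O = sqrt(35)/7 (O = sqrt(8 + (-1*7 - 2/7)) = sqrt(8 + (-7 - 2*1/7)) = sqrt(8 + (-7 - 2/7)) = sqrt(8 - 51/7) = sqrt(5/7) = sqrt(35)/7 ≈ 0.84515)
-147*52 + O = -147*52 + sqrt(35)/7 = -7644 + sqrt(35)/7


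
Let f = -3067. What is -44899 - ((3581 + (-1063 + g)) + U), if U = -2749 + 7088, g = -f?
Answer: -54823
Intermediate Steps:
g = 3067 (g = -1*(-3067) = 3067)
U = 4339
-44899 - ((3581 + (-1063 + g)) + U) = -44899 - ((3581 + (-1063 + 3067)) + 4339) = -44899 - ((3581 + 2004) + 4339) = -44899 - (5585 + 4339) = -44899 - 1*9924 = -44899 - 9924 = -54823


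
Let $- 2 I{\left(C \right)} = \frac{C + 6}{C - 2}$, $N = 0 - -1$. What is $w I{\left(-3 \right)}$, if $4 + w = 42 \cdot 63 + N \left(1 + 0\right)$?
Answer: $\frac{7929}{10} \approx 792.9$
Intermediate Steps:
$N = 1$ ($N = 0 + 1 = 1$)
$I{\left(C \right)} = - \frac{6 + C}{2 \left(-2 + C\right)}$ ($I{\left(C \right)} = - \frac{\left(C + 6\right) \frac{1}{C - 2}}{2} = - \frac{\left(6 + C\right) \frac{1}{-2 + C}}{2} = - \frac{\frac{1}{-2 + C} \left(6 + C\right)}{2} = - \frac{6 + C}{2 \left(-2 + C\right)}$)
$w = 2643$ ($w = -4 + \left(42 \cdot 63 + 1 \left(1 + 0\right)\right) = -4 + \left(2646 + 1 \cdot 1\right) = -4 + \left(2646 + 1\right) = -4 + 2647 = 2643$)
$w I{\left(-3 \right)} = 2643 \frac{-6 - -3}{2 \left(-2 - 3\right)} = 2643 \frac{-6 + 3}{2 \left(-5\right)} = 2643 \cdot \frac{1}{2} \left(- \frac{1}{5}\right) \left(-3\right) = 2643 \cdot \frac{3}{10} = \frac{7929}{10}$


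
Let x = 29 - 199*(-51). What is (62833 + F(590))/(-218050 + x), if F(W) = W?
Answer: -2187/7168 ≈ -0.30511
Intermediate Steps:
x = 10178 (x = 29 + 10149 = 10178)
(62833 + F(590))/(-218050 + x) = (62833 + 590)/(-218050 + 10178) = 63423/(-207872) = 63423*(-1/207872) = -2187/7168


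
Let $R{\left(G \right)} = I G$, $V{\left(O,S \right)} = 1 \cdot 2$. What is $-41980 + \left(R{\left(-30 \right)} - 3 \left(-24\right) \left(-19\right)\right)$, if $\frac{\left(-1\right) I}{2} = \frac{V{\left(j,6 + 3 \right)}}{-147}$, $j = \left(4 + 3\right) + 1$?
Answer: $- \frac{2124092}{49} \approx -43349.0$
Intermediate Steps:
$j = 8$ ($j = 7 + 1 = 8$)
$V{\left(O,S \right)} = 2$
$I = \frac{4}{147}$ ($I = - 2 \frac{2}{-147} = - 2 \cdot 2 \left(- \frac{1}{147}\right) = \left(-2\right) \left(- \frac{2}{147}\right) = \frac{4}{147} \approx 0.027211$)
$R{\left(G \right)} = \frac{4 G}{147}$
$-41980 + \left(R{\left(-30 \right)} - 3 \left(-24\right) \left(-19\right)\right) = -41980 + \left(\frac{4}{147} \left(-30\right) - 3 \left(-24\right) \left(-19\right)\right) = -41980 - \left(\frac{40}{49} - -1368\right) = -41980 - \frac{67072}{49} = - \frac{2124092}{49}$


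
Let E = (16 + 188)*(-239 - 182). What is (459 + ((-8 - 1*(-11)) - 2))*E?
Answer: -39506640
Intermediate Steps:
E = -85884 (E = 204*(-421) = -85884)
(459 + ((-8 - 1*(-11)) - 2))*E = (459 + ((-8 - 1*(-11)) - 2))*(-85884) = (459 + ((-8 + 11) - 2))*(-85884) = (459 + (3 - 2))*(-85884) = (459 + 1)*(-85884) = 460*(-85884) = -39506640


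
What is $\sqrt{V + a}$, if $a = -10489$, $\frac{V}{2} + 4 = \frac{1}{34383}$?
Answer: $\frac{i \sqrt{12409455593667}}{34383} \approx 102.45 i$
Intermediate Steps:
$V = - \frac{275062}{34383}$ ($V = -8 + \frac{2}{34383} = - \frac{275062}{34383} \approx -7.9999$)
$\sqrt{V + a} = \sqrt{- \frac{275062}{34383} - 10489} = \sqrt{- \frac{360918349}{34383}} = \frac{i \sqrt{12409455593667}}{34383}$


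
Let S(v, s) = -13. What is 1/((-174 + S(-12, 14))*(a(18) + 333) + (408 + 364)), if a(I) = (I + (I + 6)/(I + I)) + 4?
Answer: -3/197213 ≈ -1.5212e-5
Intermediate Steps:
a(I) = 4 + I + (6 + I)/(2*I) (a(I) = (I + (6 + I)/((2*I))) + 4 = (I + (6 + I)*(1/(2*I))) + 4 = (I + (6 + I)/(2*I)) + 4 = 4 + I + (6 + I)/(2*I))
1/((-174 + S(-12, 14))*(a(18) + 333) + (408 + 364)) = 1/((-174 - 13)*((9/2 + 18 + 3/18) + 333) + (408 + 364)) = 1/(-187*((9/2 + 18 + 3*(1/18)) + 333) + 772) = 1/(-187*((9/2 + 18 + 1/6) + 333) + 772) = 1/(-187*(68/3 + 333) + 772) = 1/(-187*1067/3 + 772) = 1/(-199529/3 + 772) = 1/(-197213/3) = -3/197213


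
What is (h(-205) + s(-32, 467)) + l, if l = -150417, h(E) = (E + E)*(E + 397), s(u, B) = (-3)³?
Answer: -229164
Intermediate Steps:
s(u, B) = -27
h(E) = 2*E*(397 + E) (h(E) = (2*E)*(397 + E) = 2*E*(397 + E))
(h(-205) + s(-32, 467)) + l = (2*(-205)*(397 - 205) - 27) - 150417 = (2*(-205)*192 - 27) - 150417 = (-78720 - 27) - 150417 = -78747 - 150417 = -229164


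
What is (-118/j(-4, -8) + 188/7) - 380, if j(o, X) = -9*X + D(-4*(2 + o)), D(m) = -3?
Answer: -171394/483 ≈ -354.85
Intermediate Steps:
j(o, X) = -3 - 9*X (j(o, X) = -9*X - 3 = -3 - 9*X)
(-118/j(-4, -8) + 188/7) - 380 = (-118/(-3 - 9*(-8)) + 188/7) - 380 = (-118/(-3 + 72) + 188*(⅐)) - 380 = (-118/69 + 188/7) - 380 = 12146/483 - 380 = -171394/483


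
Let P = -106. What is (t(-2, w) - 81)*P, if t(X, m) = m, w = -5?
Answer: 9116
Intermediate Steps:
(t(-2, w) - 81)*P = (-5 - 81)*(-106) = -86*(-106) = 9116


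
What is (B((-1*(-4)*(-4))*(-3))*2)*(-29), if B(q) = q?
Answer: -2784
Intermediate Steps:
(B((-1*(-4)*(-4))*(-3))*2)*(-29) = (((-1*(-4)*(-4))*(-3))*2)*(-29) = (((4*(-4))*(-3))*2)*(-29) = (-16*(-3)*2)*(-29) = (48*2)*(-29) = 96*(-29) = -2784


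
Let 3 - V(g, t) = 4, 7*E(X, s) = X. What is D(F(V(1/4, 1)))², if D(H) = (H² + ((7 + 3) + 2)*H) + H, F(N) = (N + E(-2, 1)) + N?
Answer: 1440000/2401 ≈ 599.75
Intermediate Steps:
E(X, s) = X/7
V(g, t) = -1 (V(g, t) = 3 - 1*4 = 3 - 4 = -1)
F(N) = -2/7 + 2*N (F(N) = (N + (⅐)*(-2)) + N = (N - 2/7) + N = (-2/7 + N) + N = -2/7 + 2*N)
D(H) = H² + 13*H (D(H) = (H² + (10 + 2)*H) + H = (H² + 12*H) + H = H² + 13*H)
D(F(V(1/4, 1)))² = ((-2/7 + 2*(-1))*(13 + (-2/7 + 2*(-1))))² = ((-2/7 - 2)*(13 + (-2/7 - 2)))² = (-16*(13 - 16/7)/7)² = (-16/7*75/7)² = (-1200/49)² = 1440000/2401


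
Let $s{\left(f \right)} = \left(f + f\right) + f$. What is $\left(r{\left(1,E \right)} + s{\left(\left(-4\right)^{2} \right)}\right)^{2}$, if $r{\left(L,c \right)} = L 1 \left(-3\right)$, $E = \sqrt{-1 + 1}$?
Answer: $2025$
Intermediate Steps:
$E = 0$ ($E = \sqrt{0} = 0$)
$r{\left(L,c \right)} = - 3 L$ ($r{\left(L,c \right)} = L \left(-3\right) = - 3 L$)
$s{\left(f \right)} = 3 f$ ($s{\left(f \right)} = 2 f + f = 3 f$)
$\left(r{\left(1,E \right)} + s{\left(\left(-4\right)^{2} \right)}\right)^{2} = \left(\left(-3\right) 1 + 3 \left(-4\right)^{2}\right)^{2} = \left(-3 + 3 \cdot 16\right)^{2} = \left(-3 + 48\right)^{2} = 45^{2} = 2025$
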